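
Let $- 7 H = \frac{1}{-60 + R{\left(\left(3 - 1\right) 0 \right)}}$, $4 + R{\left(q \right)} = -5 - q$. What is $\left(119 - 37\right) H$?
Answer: $\frac{82}{483} \approx 0.16977$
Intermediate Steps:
$R{\left(q \right)} = -9 - q$ ($R{\left(q \right)} = -4 - \left(5 + q\right) = -9 - q$)
$H = \frac{1}{483}$ ($H = - \frac{1}{7 \left(-60 - \left(9 + \left(3 - 1\right) 0\right)\right)} = - \frac{1}{7 \left(-60 - \left(9 + 2 \cdot 0\right)\right)} = - \frac{1}{7 \left(-60 - 9\right)} = - \frac{1}{7 \left(-69\right)} = \left(- \frac{1}{7}\right) \left(- \frac{1}{69}\right) = \frac{1}{483} \approx 0.0020704$)
$\left(119 - 37\right) H = \left(119 - 37\right) \frac{1}{483} = 82 \cdot \frac{1}{483} = \frac{82}{483}$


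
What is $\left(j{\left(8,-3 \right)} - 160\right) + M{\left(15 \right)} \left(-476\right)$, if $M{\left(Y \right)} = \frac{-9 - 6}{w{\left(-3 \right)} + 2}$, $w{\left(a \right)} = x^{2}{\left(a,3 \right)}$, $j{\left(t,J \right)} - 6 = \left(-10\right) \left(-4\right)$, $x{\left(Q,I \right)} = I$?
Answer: $\frac{5886}{11} \approx 535.09$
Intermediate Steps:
$j{\left(t,J \right)} = 46$ ($j{\left(t,J \right)} = 6 - -40 = 6 + 40 = 46$)
$w{\left(a \right)} = 9$ ($w{\left(a \right)} = 3^{2} = 9$)
$M{\left(Y \right)} = - \frac{15}{11}$ ($M{\left(Y \right)} = \frac{-9 - 6}{9 + 2} = - \frac{15}{11}$)
$\left(j{\left(8,-3 \right)} - 160\right) + M{\left(15 \right)} \left(-476\right) = \left(46 - 160\right) - - \frac{7140}{11} = -114 + \frac{7140}{11} = \frac{5886}{11}$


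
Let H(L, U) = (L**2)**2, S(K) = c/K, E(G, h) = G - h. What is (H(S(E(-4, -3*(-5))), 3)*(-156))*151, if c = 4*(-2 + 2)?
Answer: 0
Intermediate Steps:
c = 0 (c = 4*0 = 0)
S(K) = 0 (S(K) = 0/K = 0)
H(L, U) = L**4
(H(S(E(-4, -3*(-5))), 3)*(-156))*151 = (0**4*(-156))*151 = (0*(-156))*151 = 0*151 = 0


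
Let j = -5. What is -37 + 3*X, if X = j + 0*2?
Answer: -52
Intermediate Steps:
X = -5 (X = -5 + 0*2 = -5 + 0 = -5)
-37 + 3*X = -37 + 3*(-5) = -37 - 15 = -52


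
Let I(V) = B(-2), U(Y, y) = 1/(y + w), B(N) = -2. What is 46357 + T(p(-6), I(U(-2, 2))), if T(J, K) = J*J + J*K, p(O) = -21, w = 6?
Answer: 46840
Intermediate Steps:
U(Y, y) = 1/(6 + y) (U(Y, y) = 1/(y + 6) = 1/(6 + y))
I(V) = -2
T(J, K) = J² + J*K
46357 + T(p(-6), I(U(-2, 2))) = 46357 - 21*(-21 - 2) = 46357 - 21*(-23) = 46357 + 483 = 46840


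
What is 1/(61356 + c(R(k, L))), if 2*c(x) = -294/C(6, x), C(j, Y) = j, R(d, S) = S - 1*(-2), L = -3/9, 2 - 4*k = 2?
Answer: 2/122663 ≈ 1.6305e-5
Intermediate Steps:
k = 0 (k = ½ - ¼*2 = ½ - ½ = 0)
L = -⅓ (L = -3*⅑ = -⅓ ≈ -0.33333)
R(d, S) = 2 + S (R(d, S) = S + 2 = 2 + S)
c(x) = -49/2 (c(x) = (-294/6)/2 = (-294*⅙)/2 = (½)*(-49) = -49/2)
1/(61356 + c(R(k, L))) = 1/(61356 - 49/2) = 1/(122663/2) = 2/122663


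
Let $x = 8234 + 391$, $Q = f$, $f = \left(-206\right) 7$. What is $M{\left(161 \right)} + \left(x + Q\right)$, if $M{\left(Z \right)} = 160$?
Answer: $7343$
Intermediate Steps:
$f = -1442$
$Q = -1442$
$x = 8625$
$M{\left(161 \right)} + \left(x + Q\right) = 160 + \left(8625 - 1442\right) = 160 + 7183 = 7343$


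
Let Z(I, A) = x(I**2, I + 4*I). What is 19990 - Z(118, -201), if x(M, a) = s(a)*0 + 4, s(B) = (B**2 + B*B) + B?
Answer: 19986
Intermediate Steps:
s(B) = B + 2*B**2 (s(B) = (B**2 + B**2) + B = 2*B**2 + B = B + 2*B**2)
x(M, a) = 4 (x(M, a) = (a*(1 + 2*a))*0 + 4 = 0 + 4 = 4)
Z(I, A) = 4
19990 - Z(118, -201) = 19990 - 1*4 = 19990 - 4 = 19986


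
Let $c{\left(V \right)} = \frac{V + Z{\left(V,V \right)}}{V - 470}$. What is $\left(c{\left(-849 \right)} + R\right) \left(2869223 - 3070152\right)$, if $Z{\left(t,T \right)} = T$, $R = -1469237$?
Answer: $\frac{389384710449745}{1319} \approx 2.9521 \cdot 10^{11}$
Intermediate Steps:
$c{\left(V \right)} = \frac{2 V}{-470 + V}$ ($c{\left(V \right)} = \frac{V + V}{V - 470} = \frac{2 V}{-470 + V}$)
$\left(c{\left(-849 \right)} + R\right) \left(2869223 - 3070152\right) = \left(2 \left(-849\right) \frac{1}{-470 - 849} - 1469237\right) \left(2869223 - 3070152\right) = \left(2 \left(-849\right) \frac{1}{-1319} - 1469237\right) \left(-200929\right) = \left(2 \left(-849\right) \left(- \frac{1}{1319}\right) - 1469237\right) \left(-200929\right) = \left(\frac{1698}{1319} - 1469237\right) \left(-200929\right) = \left(- \frac{1937921905}{1319}\right) \left(-200929\right) = \frac{389384710449745}{1319}$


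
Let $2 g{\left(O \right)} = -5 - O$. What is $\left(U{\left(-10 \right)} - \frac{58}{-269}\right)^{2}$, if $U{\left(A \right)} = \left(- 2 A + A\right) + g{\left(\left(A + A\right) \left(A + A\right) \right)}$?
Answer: $\frac{10701695601}{289444} \approx 36973.0$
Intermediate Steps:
$g{\left(O \right)} = - \frac{5}{2} - \frac{O}{2}$ ($g{\left(O \right)} = \frac{-5 - O}{2} = - \frac{5}{2} - \frac{O}{2}$)
$U{\left(A \right)} = - \frac{5}{2} - A - 2 A^{2}$ ($U{\left(A \right)} = \left(- 2 A + A\right) - \left(\frac{5}{2} + \frac{\left(A + A\right) \left(A + A\right)}{2}\right) = - A - \left(\frac{5}{2} + \frac{2 A 2 A}{2}\right) = - A - \left(\frac{5}{2} + \frac{4 A^{2}}{2}\right) = - A - \left(\frac{5}{2} + 2 A^{2}\right) = - \frac{5}{2} - A - 2 A^{2}$)
$\left(U{\left(-10 \right)} - \frac{58}{-269}\right)^{2} = \left(\left(- \frac{5}{2} - -10 - 2 \left(-10\right)^{2}\right) - \frac{58}{-269}\right)^{2} = \left(\left(- \frac{5}{2} + 10 - 200\right) - - \frac{58}{269}\right)^{2} = \left(\left(- \frac{5}{2} + 10 - 200\right) + \frac{58}{269}\right)^{2} = \left(- \frac{385}{2} + \frac{58}{269}\right)^{2} = \left(- \frac{103449}{538}\right)^{2} = \frac{10701695601}{289444}$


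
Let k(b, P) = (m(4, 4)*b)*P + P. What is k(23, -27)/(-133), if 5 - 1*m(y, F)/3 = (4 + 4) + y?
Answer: -13014/133 ≈ -97.850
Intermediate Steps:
m(y, F) = -9 - 3*y (m(y, F) = 15 - 3*((4 + 4) + y) = 15 - 3*(8 + y) = 15 + (-24 - 3*y) = -9 - 3*y)
k(b, P) = P - 21*P*b (k(b, P) = ((-9 - 3*4)*b)*P + P = ((-9 - 12)*b)*P + P = (-21*b)*P + P = -21*P*b + P = P - 21*P*b)
k(23, -27)/(-133) = -27*(1 - 21*23)/(-133) = -27*(1 - 483)*(-1/133) = -27*(-482)*(-1/133) = 13014*(-1/133) = -13014/133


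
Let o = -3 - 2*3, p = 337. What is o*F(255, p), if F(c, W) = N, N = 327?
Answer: -2943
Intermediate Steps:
o = -9 (o = -3 - 6 = -9)
F(c, W) = 327
o*F(255, p) = -9*327 = -2943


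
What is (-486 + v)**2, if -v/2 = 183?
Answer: 725904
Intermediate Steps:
v = -366 (v = -2*183 = -366)
(-486 + v)**2 = (-486 - 366)**2 = (-852)**2 = 725904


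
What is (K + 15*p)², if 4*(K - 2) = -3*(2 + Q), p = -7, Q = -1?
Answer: 172225/16 ≈ 10764.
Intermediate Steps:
K = 5/4 (K = 2 + (-3*(2 - 1))/4 = 2 + (-3*1)/4 = 2 + (¼)*(-3) = 2 - ¾ = 5/4 ≈ 1.2500)
(K + 15*p)² = (5/4 + 15*(-7))² = (5/4 - 105)² = (-415/4)² = 172225/16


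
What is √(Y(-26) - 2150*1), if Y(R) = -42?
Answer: 4*I*√137 ≈ 46.819*I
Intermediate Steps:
√(Y(-26) - 2150*1) = √(-42 - 2150*1) = √(-42 - 2150) = √(-2192) = 4*I*√137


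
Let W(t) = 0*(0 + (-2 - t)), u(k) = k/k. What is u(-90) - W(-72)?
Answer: 1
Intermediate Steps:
u(k) = 1
W(t) = 0 (W(t) = 0*(-2 - t) = 0)
u(-90) - W(-72) = 1 - 1*0 = 1 + 0 = 1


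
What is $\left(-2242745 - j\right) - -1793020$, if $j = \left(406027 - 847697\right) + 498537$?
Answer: $-506592$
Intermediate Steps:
$j = 56867$ ($j = -441670 + 498537 = 56867$)
$\left(-2242745 - j\right) - -1793020 = \left(-2242745 - 56867\right) - -1793020 = \left(-2242745 - 56867\right) + 1793020 = -2299612 + 1793020 = -506592$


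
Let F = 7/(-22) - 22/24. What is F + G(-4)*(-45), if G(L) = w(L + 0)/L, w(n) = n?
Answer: -6103/132 ≈ -46.235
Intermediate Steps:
G(L) = 1 (G(L) = (L + 0)/L = L/L = 1)
F = -163/132 (F = 7*(-1/22) - 22*1/24 = -7/22 - 11/12 = -163/132 ≈ -1.2348)
F + G(-4)*(-45) = -163/132 + 1*(-45) = -163/132 - 45 = -6103/132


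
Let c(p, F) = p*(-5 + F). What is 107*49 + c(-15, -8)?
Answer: 5438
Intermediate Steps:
107*49 + c(-15, -8) = 107*49 - 15*(-5 - 8) = 5243 - 15*(-13) = 5243 + 195 = 5438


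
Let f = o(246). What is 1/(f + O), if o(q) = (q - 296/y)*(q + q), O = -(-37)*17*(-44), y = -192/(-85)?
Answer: 2/57767 ≈ 3.4622e-5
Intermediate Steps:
y = 192/85 (y = -192*(-1/85) = 192/85 ≈ 2.2588)
O = -27676 (O = -37*(-17)*(-44) = 629*(-44) = -27676)
o(q) = 2*q*(-3145/24 + q) (o(q) = (q - 296/192/85)*(q + q) = (q - 296*85/192)*(2*q) = (q - 3145/24)*(2*q) = (-3145/24 + q)*(2*q) = 2*q*(-3145/24 + q))
f = 113119/2 (f = (1/12)*246*(-3145 + 24*246) = (1/12)*246*(-3145 + 5904) = (1/12)*246*2759 = 113119/2 ≈ 56560.)
1/(f + O) = 1/(113119/2 - 27676) = 1/(57767/2) = 2/57767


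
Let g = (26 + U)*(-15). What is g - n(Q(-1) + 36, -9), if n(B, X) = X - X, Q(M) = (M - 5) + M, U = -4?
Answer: -330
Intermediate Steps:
Q(M) = -5 + 2*M (Q(M) = (-5 + M) + M = -5 + 2*M)
n(B, X) = 0
g = -330 (g = (26 - 4)*(-15) = 22*(-15) = -330)
g - n(Q(-1) + 36, -9) = -330 - 1*0 = -330 + 0 = -330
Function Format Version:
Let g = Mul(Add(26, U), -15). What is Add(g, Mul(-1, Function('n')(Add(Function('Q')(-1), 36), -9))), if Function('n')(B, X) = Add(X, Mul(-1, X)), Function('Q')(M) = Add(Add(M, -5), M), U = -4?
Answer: -330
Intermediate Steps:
Function('Q')(M) = Add(-5, Mul(2, M)) (Function('Q')(M) = Add(Add(-5, M), M) = Add(-5, Mul(2, M)))
Function('n')(B, X) = 0
g = -330 (g = Mul(Add(26, -4), -15) = Mul(22, -15) = -330)
Add(g, Mul(-1, Function('n')(Add(Function('Q')(-1), 36), -9))) = Add(-330, Mul(-1, 0)) = Add(-330, 0) = -330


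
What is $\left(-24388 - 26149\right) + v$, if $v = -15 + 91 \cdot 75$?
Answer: $-43727$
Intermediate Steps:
$v = 6810$ ($v = -15 + 6825 = 6810$)
$\left(-24388 - 26149\right) + v = \left(-24388 - 26149\right) + 6810 = -50537 + 6810 = -43727$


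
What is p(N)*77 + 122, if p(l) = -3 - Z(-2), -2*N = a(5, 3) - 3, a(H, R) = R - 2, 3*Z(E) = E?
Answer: -173/3 ≈ -57.667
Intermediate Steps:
Z(E) = E/3
a(H, R) = -2 + R
N = 1 (N = -((-2 + 3) - 3)/2 = -(1 - 3)/2 = -½*(-2) = 1)
p(l) = -7/3 (p(l) = -3 - (-2)/3 = -3 - 1*(-⅔) = -3 + ⅔ = -7/3)
p(N)*77 + 122 = -7/3*77 + 122 = -539/3 + 122 = -173/3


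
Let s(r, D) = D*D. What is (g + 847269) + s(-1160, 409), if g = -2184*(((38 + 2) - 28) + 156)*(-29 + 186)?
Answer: -56590634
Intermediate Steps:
s(r, D) = D²
g = -57605184 (g = -2184*((40 - 28) + 156)*157 = -2184*(12 + 156)*157 = -366912*157 = -2184*26376 = -57605184)
(g + 847269) + s(-1160, 409) = (-57605184 + 847269) + 409² = -56757915 + 167281 = -56590634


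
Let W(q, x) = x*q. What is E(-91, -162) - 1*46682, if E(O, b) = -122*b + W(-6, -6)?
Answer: -26882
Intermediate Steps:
W(q, x) = q*x
E(O, b) = 36 - 122*b (E(O, b) = -122*b - 6*(-6) = -122*b + 36 = 36 - 122*b)
E(-91, -162) - 1*46682 = (36 - 122*(-162)) - 1*46682 = (36 + 19764) - 46682 = 19800 - 46682 = -26882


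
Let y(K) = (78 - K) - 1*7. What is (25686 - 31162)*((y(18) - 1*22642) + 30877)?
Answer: -45385088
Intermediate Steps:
y(K) = 71 - K (y(K) = (78 - K) - 7 = 71 - K)
(25686 - 31162)*((y(18) - 1*22642) + 30877) = (25686 - 31162)*(((71 - 1*18) - 1*22642) + 30877) = -5476*(((71 - 18) - 22642) + 30877) = -5476*((53 - 22642) + 30877) = -5476*(-22589 + 30877) = -5476*8288 = -45385088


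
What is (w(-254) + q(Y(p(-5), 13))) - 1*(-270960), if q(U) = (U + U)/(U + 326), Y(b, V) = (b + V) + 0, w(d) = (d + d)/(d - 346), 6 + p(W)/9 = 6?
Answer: 1530929217/5650 ≈ 2.7096e+5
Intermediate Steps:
p(W) = 0 (p(W) = -54 + 9*6 = -54 + 54 = 0)
w(d) = 2*d/(-346 + d) (w(d) = (2*d)/(-346 + d) = 2*d/(-346 + d))
Y(b, V) = V + b (Y(b, V) = (V + b) + 0 = V + b)
q(U) = 2*U/(326 + U) (q(U) = (2*U)/(326 + U) = 2*U/(326 + U))
(w(-254) + q(Y(p(-5), 13))) - 1*(-270960) = (2*(-254)/(-346 - 254) + 2*(13 + 0)/(326 + (13 + 0))) - 1*(-270960) = (2*(-254)/(-600) + 2*13/(326 + 13)) + 270960 = (2*(-254)*(-1/600) + 2*13/339) + 270960 = (127/150 + 2*13*(1/339)) + 270960 = (127/150 + 26/339) + 270960 = 5217/5650 + 270960 = 1530929217/5650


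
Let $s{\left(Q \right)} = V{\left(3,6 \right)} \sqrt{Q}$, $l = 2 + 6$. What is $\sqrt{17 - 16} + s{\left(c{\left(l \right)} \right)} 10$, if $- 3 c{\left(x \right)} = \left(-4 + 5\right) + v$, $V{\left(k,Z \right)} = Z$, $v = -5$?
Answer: $1 + 40 \sqrt{3} \approx 70.282$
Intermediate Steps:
$l = 8$
$c{\left(x \right)} = \frac{4}{3}$ ($c{\left(x \right)} = - \frac{\left(-4 + 5\right) - 5}{3} = - \frac{1 - 5}{3} = \left(- \frac{1}{3}\right) \left(-4\right) = \frac{4}{3}$)
$s{\left(Q \right)} = 6 \sqrt{Q}$
$\sqrt{17 - 16} + s{\left(c{\left(l \right)} \right)} 10 = \sqrt{17 - 16} + 6 \sqrt{\frac{4}{3}} \cdot 10 = \sqrt{1} + 6 \frac{2 \sqrt{3}}{3} \cdot 10 = 1 + 4 \sqrt{3} \cdot 10 = 1 + 40 \sqrt{3}$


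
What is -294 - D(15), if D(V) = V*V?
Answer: -519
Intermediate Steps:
D(V) = V²
-294 - D(15) = -294 - 1*15² = -294 - 1*225 = -294 - 225 = -519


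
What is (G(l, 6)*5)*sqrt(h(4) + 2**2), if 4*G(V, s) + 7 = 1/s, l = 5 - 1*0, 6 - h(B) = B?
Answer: -205*sqrt(6)/24 ≈ -20.923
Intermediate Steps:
h(B) = 6 - B
l = 5 (l = 5 + 0 = 5)
G(V, s) = -7/4 + 1/(4*s)
(G(l, 6)*5)*sqrt(h(4) + 2**2) = (((1/4)*(1 - 7*6)/6)*5)*sqrt((6 - 1*4) + 2**2) = (((1/4)*(1/6)*(1 - 42))*5)*sqrt((6 - 4) + 4) = (((1/4)*(1/6)*(-41))*5)*sqrt(2 + 4) = (-41/24*5)*sqrt(6) = -205*sqrt(6)/24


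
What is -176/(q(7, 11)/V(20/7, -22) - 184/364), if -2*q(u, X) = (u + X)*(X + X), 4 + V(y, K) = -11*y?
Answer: -1985984/57359 ≈ -34.624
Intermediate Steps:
V(y, K) = -4 - 11*y
q(u, X) = -X*(X + u) (q(u, X) = -(u + X)*(X + X)/2 = -(X + u)*2*X/2 = -X*(X + u))
-176/(q(7, 11)/V(20/7, -22) - 184/364) = -176/((-1*11*(11 + 7))/(-4 - 220/7) - 184/364) = -176/((-1*11*18)/(-4 - 220/7) - 184*1/364) = -176/(-198/(-4 - 11*20/7) - 46/91) = -176/(-198/(-4 - 220/7) - 46/91) = -176/(-198/(-248/7) - 46/91) = -176/(-198*(-7/248) - 46/91) = -176/(693/124 - 46/91) = -176/57359/11284 = -176*11284/57359 = -1985984/57359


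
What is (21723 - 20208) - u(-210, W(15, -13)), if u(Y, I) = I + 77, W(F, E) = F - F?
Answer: 1438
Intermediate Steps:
W(F, E) = 0
u(Y, I) = 77 + I
(21723 - 20208) - u(-210, W(15, -13)) = (21723 - 20208) - (77 + 0) = 1515 - 1*77 = 1515 - 77 = 1438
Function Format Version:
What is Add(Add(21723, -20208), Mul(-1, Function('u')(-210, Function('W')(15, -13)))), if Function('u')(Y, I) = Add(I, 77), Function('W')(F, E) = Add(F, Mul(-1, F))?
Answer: 1438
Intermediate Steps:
Function('W')(F, E) = 0
Function('u')(Y, I) = Add(77, I)
Add(Add(21723, -20208), Mul(-1, Function('u')(-210, Function('W')(15, -13)))) = Add(Add(21723, -20208), Mul(-1, Add(77, 0))) = Add(1515, Mul(-1, 77)) = Add(1515, -77) = 1438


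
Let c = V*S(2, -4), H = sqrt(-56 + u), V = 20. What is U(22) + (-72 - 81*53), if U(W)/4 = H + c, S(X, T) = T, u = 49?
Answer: -4685 + 4*I*sqrt(7) ≈ -4685.0 + 10.583*I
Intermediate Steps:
H = I*sqrt(7) (H = sqrt(-56 + 49) = sqrt(-7) = I*sqrt(7) ≈ 2.6458*I)
c = -80 (c = 20*(-4) = -80)
U(W) = -320 + 4*I*sqrt(7) (U(W) = 4*(I*sqrt(7) - 80) = 4*(-80 + I*sqrt(7)) = -320 + 4*I*sqrt(7))
U(22) + (-72 - 81*53) = (-320 + 4*I*sqrt(7)) + (-72 - 81*53) = (-320 + 4*I*sqrt(7)) + (-72 - 4293) = (-320 + 4*I*sqrt(7)) - 4365 = -4685 + 4*I*sqrt(7)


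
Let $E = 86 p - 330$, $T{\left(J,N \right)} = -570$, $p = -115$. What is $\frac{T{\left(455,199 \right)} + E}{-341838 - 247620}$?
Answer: $\frac{5395}{294729} \approx 0.018305$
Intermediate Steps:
$E = -10220$ ($E = 86 \left(-115\right) - 330 = -9890 - 330 = -10220$)
$\frac{T{\left(455,199 \right)} + E}{-341838 - 247620} = \frac{-570 - 10220}{-341838 - 247620} = - \frac{10790}{-589458} = \left(-10790\right) \left(- \frac{1}{589458}\right) = \frac{5395}{294729}$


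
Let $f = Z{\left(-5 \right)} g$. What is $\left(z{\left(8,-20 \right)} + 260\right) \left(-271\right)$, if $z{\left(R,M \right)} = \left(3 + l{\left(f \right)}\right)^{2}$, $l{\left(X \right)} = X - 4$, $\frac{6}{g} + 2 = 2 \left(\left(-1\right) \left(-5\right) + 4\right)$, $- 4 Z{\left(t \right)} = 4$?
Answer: $- \frac{4542231}{64} \approx -70972.0$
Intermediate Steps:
$Z{\left(t \right)} = -1$ ($Z{\left(t \right)} = \left(- \frac{1}{4}\right) 4 = -1$)
$g = \frac{3}{8}$ ($g = \frac{6}{-2 + 2 \left(\left(-1\right) \left(-5\right) + 4\right)} = \frac{6}{-2 + 2 \left(5 + 4\right)} = \frac{6}{-2 + 2 \cdot 9} = \frac{6}{-2 + 18} = \frac{6}{16} = 6 \cdot \frac{1}{16} = \frac{3}{8} \approx 0.375$)
$f = - \frac{3}{8}$ ($f = \left(-1\right) \frac{3}{8} = - \frac{3}{8} \approx -0.375$)
$l{\left(X \right)} = -4 + X$ ($l{\left(X \right)} = X - 4 = -4 + X$)
$z{\left(R,M \right)} = \frac{121}{64}$ ($z{\left(R,M \right)} = \left(3 - \frac{35}{8}\right)^{2} = \left(- \frac{11}{8}\right)^{2} = \frac{121}{64}$)
$\left(z{\left(8,-20 \right)} + 260\right) \left(-271\right) = \left(\frac{121}{64} + 260\right) \left(-271\right) = \frac{16761}{64} \left(-271\right) = - \frac{4542231}{64}$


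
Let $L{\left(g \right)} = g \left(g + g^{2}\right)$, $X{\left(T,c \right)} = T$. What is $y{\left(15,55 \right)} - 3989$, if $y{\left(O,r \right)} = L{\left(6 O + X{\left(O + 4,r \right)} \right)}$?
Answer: $1302921$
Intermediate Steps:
$y{\left(O,r \right)} = \left(4 + 7 O\right)^{2} \left(5 + 7 O\right)$ ($y{\left(O,r \right)} = \left(6 O + \left(O + 4\right)\right)^{2} \left(1 + \left(6 O + \left(O + 4\right)\right)\right) = \left(6 O + \left(4 + O\right)\right)^{2} \left(1 + \left(6 O + \left(4 + O\right)\right)\right) = \left(4 + 7 O\right)^{2} \left(1 + \left(4 + 7 O\right)\right) = \left(4 + 7 O\right)^{2} \left(5 + 7 O\right)$)
$y{\left(15,55 \right)} - 3989 = \left(4 + 7 \cdot 15\right)^{2} \left(5 + 7 \cdot 15\right) - 3989 = \left(4 + 105\right)^{2} \left(5 + 105\right) - 3989 = 109^{2} \cdot 110 - 3989 = 11881 \cdot 110 - 3989 = 1306910 - 3989 = 1302921$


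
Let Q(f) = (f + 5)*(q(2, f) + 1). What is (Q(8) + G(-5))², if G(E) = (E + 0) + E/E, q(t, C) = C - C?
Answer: 81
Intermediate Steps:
q(t, C) = 0
G(E) = 1 + E (G(E) = E + 1 = 1 + E)
Q(f) = 5 + f (Q(f) = (f + 5)*(0 + 1) = (5 + f)*1 = 5 + f)
(Q(8) + G(-5))² = ((5 + 8) + (1 - 5))² = (13 - 4)² = 9² = 81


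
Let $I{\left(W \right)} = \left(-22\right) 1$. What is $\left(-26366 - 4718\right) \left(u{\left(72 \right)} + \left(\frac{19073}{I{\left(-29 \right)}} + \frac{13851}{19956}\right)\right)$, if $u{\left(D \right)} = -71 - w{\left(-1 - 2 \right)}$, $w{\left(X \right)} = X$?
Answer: $\frac{531238825097}{18293} \approx 2.9041 \cdot 10^{7}$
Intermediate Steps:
$I{\left(W \right)} = -22$
$u{\left(D \right)} = -68$ ($u{\left(D \right)} = -71 - \left(-1 - 2\right) = -71 - -3 = -71 + 3 = -68$)
$\left(-26366 - 4718\right) \left(u{\left(72 \right)} + \left(\frac{19073}{I{\left(-29 \right)}} + \frac{13851}{19956}\right)\right) = \left(-26366 - 4718\right) \left(-68 + \left(\frac{19073}{-22} + \frac{13851}{19956}\right)\right) = - 31084 \left(-68 + \left(19073 \left(- \frac{1}{22}\right) + 13851 \cdot \frac{1}{19956}\right)\right) = - 31084 \left(-68 + \left(- \frac{19073}{22} + \frac{4617}{6652}\right)\right) = - 31084 \left(-68 - \frac{63386011}{73172}\right) = \left(-31084\right) \left(- \frac{68361707}{73172}\right) = \frac{531238825097}{18293}$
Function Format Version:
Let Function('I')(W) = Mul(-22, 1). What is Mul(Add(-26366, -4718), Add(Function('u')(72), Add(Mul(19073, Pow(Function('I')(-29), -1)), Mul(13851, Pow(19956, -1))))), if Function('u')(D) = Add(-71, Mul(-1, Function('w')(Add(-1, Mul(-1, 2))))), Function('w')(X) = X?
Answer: Rational(531238825097, 18293) ≈ 2.9041e+7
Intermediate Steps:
Function('I')(W) = -22
Function('u')(D) = -68 (Function('u')(D) = Add(-71, Mul(-1, Add(-1, Mul(-1, 2)))) = Add(-71, Mul(-1, Add(-1, -2))) = Add(-71, Mul(-1, -3)) = Add(-71, 3) = -68)
Mul(Add(-26366, -4718), Add(Function('u')(72), Add(Mul(19073, Pow(Function('I')(-29), -1)), Mul(13851, Pow(19956, -1))))) = Mul(Add(-26366, -4718), Add(-68, Add(Mul(19073, Pow(-22, -1)), Mul(13851, Pow(19956, -1))))) = Mul(-31084, Add(-68, Add(Mul(19073, Rational(-1, 22)), Mul(13851, Rational(1, 19956))))) = Mul(-31084, Add(-68, Add(Rational(-19073, 22), Rational(4617, 6652)))) = Mul(-31084, Add(-68, Rational(-63386011, 73172))) = Mul(-31084, Rational(-68361707, 73172)) = Rational(531238825097, 18293)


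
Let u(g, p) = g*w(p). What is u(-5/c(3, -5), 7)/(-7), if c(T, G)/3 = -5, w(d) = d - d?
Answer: 0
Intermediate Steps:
w(d) = 0
c(T, G) = -15 (c(T, G) = 3*(-5) = -15)
u(g, p) = 0 (u(g, p) = g*0 = 0)
u(-5/c(3, -5), 7)/(-7) = 0/(-7) = 0*(-1/7) = 0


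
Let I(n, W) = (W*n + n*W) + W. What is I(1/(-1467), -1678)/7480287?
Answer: -2458270/10973581029 ≈ -0.00022402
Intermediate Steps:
I(n, W) = W + 2*W*n (I(n, W) = (W*n + W*n) + W = 2*W*n + W = W + 2*W*n)
I(1/(-1467), -1678)/7480287 = -1678*(1 + 2/(-1467))/7480287 = -1678*(1 + 2*(-1/1467))*(1/7480287) = -1678*(1 - 2/1467)*(1/7480287) = -1678*1465/1467*(1/7480287) = -2458270/1467*1/7480287 = -2458270/10973581029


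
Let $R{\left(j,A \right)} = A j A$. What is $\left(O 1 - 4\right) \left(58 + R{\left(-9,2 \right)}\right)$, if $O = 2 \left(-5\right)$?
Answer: $-308$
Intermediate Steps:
$O = -10$
$R{\left(j,A \right)} = j A^{2}$
$\left(O 1 - 4\right) \left(58 + R{\left(-9,2 \right)}\right) = \left(\left(-10\right) 1 - 4\right) \left(58 - 9 \cdot 2^{2}\right) = \left(-10 - 4\right) \left(58 - 36\right) = - 14 \left(58 - 36\right) = \left(-14\right) 22 = -308$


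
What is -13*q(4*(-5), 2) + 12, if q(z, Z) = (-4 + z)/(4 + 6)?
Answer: 216/5 ≈ 43.200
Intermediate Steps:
q(z, Z) = -⅖ + z/10 (q(z, Z) = (-4 + z)/10 = (-4 + z)*(⅒) = -⅖ + z/10)
-13*q(4*(-5), 2) + 12 = -13*(-⅖ + (4*(-5))/10) + 12 = -13*(-⅖ + (⅒)*(-20)) + 12 = -13*(-⅖ - 2) + 12 = -13*(-12/5) + 12 = 156/5 + 12 = 216/5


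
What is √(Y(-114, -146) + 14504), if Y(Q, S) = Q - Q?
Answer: 14*√74 ≈ 120.43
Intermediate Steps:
Y(Q, S) = 0
√(Y(-114, -146) + 14504) = √(0 + 14504) = √14504 = 14*√74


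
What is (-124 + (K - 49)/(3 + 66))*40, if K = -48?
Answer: -346120/69 ≈ -5016.2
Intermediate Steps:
(-124 + (K - 49)/(3 + 66))*40 = (-124 + (-48 - 49)/(3 + 66))*40 = (-124 - 97/69)*40 = -8653/69*40 = -346120/69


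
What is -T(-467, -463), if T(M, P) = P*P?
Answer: -214369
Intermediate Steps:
T(M, P) = P**2
-T(-467, -463) = -1*(-463)**2 = -1*214369 = -214369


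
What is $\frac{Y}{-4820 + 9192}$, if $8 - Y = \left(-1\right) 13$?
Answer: $\frac{21}{4372} \approx 0.0048033$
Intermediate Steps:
$Y = 21$ ($Y = 8 - \left(-1\right) 13 = 8 - -13 = 8 + 13 = 21$)
$\frac{Y}{-4820 + 9192} = \frac{1}{-4820 + 9192} \cdot 21 = \frac{1}{4372} \cdot 21 = \frac{21}{4372}$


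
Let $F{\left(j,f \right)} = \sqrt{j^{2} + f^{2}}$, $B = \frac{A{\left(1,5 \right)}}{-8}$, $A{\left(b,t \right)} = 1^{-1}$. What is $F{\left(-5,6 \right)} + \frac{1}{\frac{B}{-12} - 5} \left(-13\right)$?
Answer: $\frac{1248}{479} + \sqrt{61} \approx 10.416$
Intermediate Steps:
$A{\left(b,t \right)} = 1$
$B = - \frac{1}{8}$ ($B = 1 \frac{1}{-8} = 1 \left(- \frac{1}{8}\right) = - \frac{1}{8} \approx -0.125$)
$F{\left(j,f \right)} = \sqrt{f^{2} + j^{2}}$
$F{\left(-5,6 \right)} + \frac{1}{\frac{B}{-12} - 5} \left(-13\right) = \sqrt{6^{2} + \left(-5\right)^{2}} + \frac{1}{- \frac{1}{8 \left(-12\right)} - 5} \left(-13\right) = \sqrt{36 + 25} + \frac{1}{\left(- \frac{1}{8}\right) \left(- \frac{1}{12}\right) - 5} \left(-13\right) = \sqrt{61} + \frac{1}{\frac{1}{96} - 5} \left(-13\right) = \sqrt{61} + \frac{1}{- \frac{479}{96}} \left(-13\right) = \sqrt{61} - - \frac{1248}{479} = \sqrt{61} + \frac{1248}{479} = \frac{1248}{479} + \sqrt{61}$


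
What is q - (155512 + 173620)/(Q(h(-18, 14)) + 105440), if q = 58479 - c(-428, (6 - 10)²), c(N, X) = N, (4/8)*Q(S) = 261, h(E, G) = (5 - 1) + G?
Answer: 3120787201/52981 ≈ 58904.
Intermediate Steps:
h(E, G) = 4 + G
Q(S) = 522 (Q(S) = 2*261 = 522)
q = 58907 (q = 58479 - 1*(-428) = 58479 + 428 = 58907)
q - (155512 + 173620)/(Q(h(-18, 14)) + 105440) = 58907 - (155512 + 173620)/(522 + 105440) = 58907 - 329132/105962 = 58907 - 1*164566/52981 = 58907 - 164566/52981 = 3120787201/52981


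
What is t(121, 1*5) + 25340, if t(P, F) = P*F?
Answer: 25945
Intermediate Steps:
t(P, F) = F*P
t(121, 1*5) + 25340 = (1*5)*121 + 25340 = 5*121 + 25340 = 605 + 25340 = 25945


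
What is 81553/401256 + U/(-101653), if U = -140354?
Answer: 64607991733/40788876168 ≈ 1.5840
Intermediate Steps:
81553/401256 + U/(-101653) = 81553/401256 - 140354/(-101653) = 81553*(1/401256) - 140354*(-1/101653) = 81553/401256 + 140354/101653 = 64607991733/40788876168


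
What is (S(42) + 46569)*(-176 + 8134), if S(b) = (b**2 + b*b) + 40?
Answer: 398990246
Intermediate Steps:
S(b) = 40 + 2*b**2 (S(b) = (b**2 + b**2) + 40 = 2*b**2 + 40 = 40 + 2*b**2)
(S(42) + 46569)*(-176 + 8134) = ((40 + 2*42**2) + 46569)*(-176 + 8134) = ((40 + 2*1764) + 46569)*7958 = ((40 + 3528) + 46569)*7958 = (3568 + 46569)*7958 = 50137*7958 = 398990246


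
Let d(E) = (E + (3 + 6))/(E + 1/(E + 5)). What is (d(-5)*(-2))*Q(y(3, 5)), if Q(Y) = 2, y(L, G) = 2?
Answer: 0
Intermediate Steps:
d(E) = (9 + E)/(E + 1/(5 + E)) (d(E) = (E + 9)/(E + 1/(5 + E)) = (9 + E)/(E + 1/(5 + E)))
(d(-5)*(-2))*Q(y(3, 5)) = (((45 + (-5)**2 + 14*(-5))/(1 + (-5)**2 + 5*(-5)))*(-2))*2 = (((45 + 25 - 70)/(1 + 25 - 25))*(-2))*2 = ((0/1)*(-2))*2 = ((1*0)*(-2))*2 = (0*(-2))*2 = 0*2 = 0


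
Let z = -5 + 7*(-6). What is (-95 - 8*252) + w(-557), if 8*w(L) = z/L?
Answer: -9406569/4456 ≈ -2111.0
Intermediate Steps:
z = -47 (z = -5 - 42 = -47)
w(L) = -47/(8*L) (w(L) = (-47/L)/8 = -47/(8*L))
(-95 - 8*252) + w(-557) = (-95 - 8*252) - 47/8/(-557) = (-95 - 2016) - 47/8*(-1/557) = -2111 + 47/4456 = -9406569/4456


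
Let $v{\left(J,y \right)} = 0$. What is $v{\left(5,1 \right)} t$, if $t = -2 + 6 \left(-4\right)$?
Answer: $0$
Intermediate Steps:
$t = -26$ ($t = -2 - 24 = -26$)
$v{\left(5,1 \right)} t = 0 \left(-26\right) = 0$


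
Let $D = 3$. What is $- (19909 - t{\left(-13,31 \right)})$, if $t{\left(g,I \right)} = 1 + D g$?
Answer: $-19947$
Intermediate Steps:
$t{\left(g,I \right)} = 1 + 3 g$
$- (19909 - t{\left(-13,31 \right)}) = - (19909 - \left(1 + 3 \left(-13\right)\right)) = - (19909 - \left(1 - 39\right)) = - (19909 - -38) = - (19909 + 38) = \left(-1\right) 19947 = -19947$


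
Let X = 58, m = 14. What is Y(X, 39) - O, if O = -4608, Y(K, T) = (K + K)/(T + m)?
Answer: 244340/53 ≈ 4610.2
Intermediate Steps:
Y(K, T) = 2*K/(14 + T) (Y(K, T) = (K + K)/(T + 14) = (2*K)/(14 + T) = 2*K/(14 + T))
Y(X, 39) - O = 2*58/(14 + 39) - 1*(-4608) = 2*58/53 + 4608 = 2*58*(1/53) + 4608 = 116/53 + 4608 = 244340/53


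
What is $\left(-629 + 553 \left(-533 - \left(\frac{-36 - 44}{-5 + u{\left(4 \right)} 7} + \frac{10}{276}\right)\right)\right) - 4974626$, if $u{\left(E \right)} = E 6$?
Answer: $- \frac{118537815551}{22494} \approx -5.2698 \cdot 10^{6}$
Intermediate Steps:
$u{\left(E \right)} = 6 E$
$\left(-629 + 553 \left(-533 - \left(\frac{-36 - 44}{-5 + u{\left(4 \right)} 7} + \frac{10}{276}\right)\right)\right) - 4974626 = \left(-629 + 553 \left(-533 - \left(\frac{-36 - 44}{-5 + 6 \cdot 4 \cdot 7} + \frac{10}{276}\right)\right)\right) - 4974626 = \left(-629 + 553 \left(-533 - \left(- \frac{80}{-5 + 24 \cdot 7} + 10 \cdot \frac{1}{276}\right)\right)\right) - 4974626 = \left(-629 + 553 \left(-533 - \left(- \frac{80}{-5 + 168} + \frac{5}{138}\right)\right)\right) - 4974626 = \left(-629 + 553 \left(-533 - \left(- \frac{80}{163} + \frac{5}{138}\right)\right)\right) - 4974626 = \left(-629 + 553 \left(-533 - - \frac{10225}{22494}\right)\right) - 4974626 = \left(-629 + 553 \left(-533 + \frac{10225}{22494}\right)\right) - 4974626 = \left(-629 + 553 \left(- \frac{11979077}{22494}\right)\right) - 4974626 = \left(-629 - \frac{6624429581}{22494}\right) - 4974626 = - \frac{6638578307}{22494} - 4974626 = - \frac{118537815551}{22494}$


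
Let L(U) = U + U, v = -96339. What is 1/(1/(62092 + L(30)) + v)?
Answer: -62152/5987661527 ≈ -1.0380e-5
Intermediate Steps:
L(U) = 2*U
1/(1/(62092 + L(30)) + v) = 1/(1/(62092 + 2*30) - 96339) = 1/(1/(62092 + 60) - 96339) = 1/(1/62152 - 96339) = 1/(-5987661527/62152) = -62152/5987661527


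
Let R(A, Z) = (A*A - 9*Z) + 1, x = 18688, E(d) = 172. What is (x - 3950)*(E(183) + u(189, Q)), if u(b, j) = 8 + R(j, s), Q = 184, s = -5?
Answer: 502300516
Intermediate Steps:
R(A, Z) = 1 + A² - 9*Z (R(A, Z) = (A² - 9*Z) + 1 = 1 + A² - 9*Z)
u(b, j) = 54 + j² (u(b, j) = 8 + (1 + j² - 9*(-5)) = 8 + (1 + j² + 45) = 8 + (46 + j²) = 54 + j²)
(x - 3950)*(E(183) + u(189, Q)) = (18688 - 3950)*(172 + (54 + 184²)) = 14738*(172 + (54 + 33856)) = 14738*(172 + 33910) = 14738*34082 = 502300516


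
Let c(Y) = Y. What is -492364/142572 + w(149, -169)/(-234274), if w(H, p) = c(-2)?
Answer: -14418474824/4175114091 ≈ -3.4534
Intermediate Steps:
w(H, p) = -2
-492364/142572 + w(149, -169)/(-234274) = -492364/142572 - 2/(-234274) = -492364*1/142572 - 2*(-1/234274) = -123091/35643 + 1/117137 = -14418474824/4175114091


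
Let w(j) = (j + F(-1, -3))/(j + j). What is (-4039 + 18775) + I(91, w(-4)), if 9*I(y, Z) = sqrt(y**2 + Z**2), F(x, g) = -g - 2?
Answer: 14736 + sqrt(529993)/72 ≈ 14746.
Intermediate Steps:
F(x, g) = -2 - g
w(j) = (1 + j)/(2*j) (w(j) = (j + (-2 - 1*(-3)))/(j + j) = (j + (-2 + 3))/((2*j)) = (j + 1)*(1/(2*j)) = (1 + j)*(1/(2*j)) = (1 + j)/(2*j))
I(y, Z) = sqrt(Z**2 + y**2)/9 (I(y, Z) = sqrt(y**2 + Z**2)/9 = sqrt(Z**2 + y**2)/9)
(-4039 + 18775) + I(91, w(-4)) = (-4039 + 18775) + sqrt(((1/2)*(1 - 4)/(-4))**2 + 91**2)/9 = 14736 + sqrt(((1/2)*(-1/4)*(-3))**2 + 8281)/9 = 14736 + sqrt((3/8)**2 + 8281)/9 = 14736 + sqrt(9/64 + 8281)/9 = 14736 + sqrt(529993/64)/9 = 14736 + (sqrt(529993)/8)/9 = 14736 + sqrt(529993)/72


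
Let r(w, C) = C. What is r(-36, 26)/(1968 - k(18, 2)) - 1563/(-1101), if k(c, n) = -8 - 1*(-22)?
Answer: 513788/358559 ≈ 1.4329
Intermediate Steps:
k(c, n) = 14 (k(c, n) = -8 + 22 = 14)
r(-36, 26)/(1968 - k(18, 2)) - 1563/(-1101) = 26/(1968 - 1*14) - 1563/(-1101) = 26/(1968 - 14) - 1563*(-1/1101) = 26/1954 + 521/367 = 26*(1/1954) + 521/367 = 13/977 + 521/367 = 513788/358559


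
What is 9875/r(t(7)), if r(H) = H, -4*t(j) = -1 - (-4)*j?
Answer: -39500/27 ≈ -1463.0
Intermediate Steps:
t(j) = 1/4 - j (t(j) = -(-1 - (-4)*j)/4 = -(-1 + 4*j)/4 = 1/4 - j)
9875/r(t(7)) = 9875/(1/4 - 1*7) = 9875/(1/4 - 7) = 9875/(-27/4) = 9875*(-4/27) = -39500/27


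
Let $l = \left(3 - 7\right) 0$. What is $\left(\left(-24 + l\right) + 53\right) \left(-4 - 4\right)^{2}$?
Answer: $1856$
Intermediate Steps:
$l = 0$ ($l = \left(-4\right) 0 = 0$)
$\left(\left(-24 + l\right) + 53\right) \left(-4 - 4\right)^{2} = \left(\left(-24 + 0\right) + 53\right) \left(-4 - 4\right)^{2} = \left(-24 + 53\right) \left(-8\right)^{2} = 29 \cdot 64 = 1856$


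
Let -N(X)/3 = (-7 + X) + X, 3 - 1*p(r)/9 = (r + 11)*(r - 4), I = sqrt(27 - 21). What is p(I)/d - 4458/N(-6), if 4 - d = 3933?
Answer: -5845505/74651 + 63*sqrt(6)/3929 ≈ -78.265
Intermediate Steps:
I = sqrt(6) ≈ 2.4495
p(r) = 27 - 9*(-4 + r)*(11 + r) (p(r) = 27 - 9*(r + 11)*(r - 4) = 27 - 9*(11 + r)*(-4 + r) = 27 - 9*(-4 + r)*(11 + r))
N(X) = 21 - 6*X (N(X) = -3*((-7 + X) + X) = -3*(-7 + 2*X) = 21 - 6*X)
d = -3929 (d = 4 - 1*3933 = 4 - 3933 = -3929)
p(I)/d - 4458/N(-6) = (423 - 63*sqrt(6) - 9*(sqrt(6))**2)/(-3929) - 4458/(21 - 6*(-6)) = (423 - 63*sqrt(6) - 9*6)*(-1/3929) - 4458/(21 + 36) = (423 - 63*sqrt(6) - 54)*(-1/3929) - 4458/57 = (369 - 63*sqrt(6))*(-1/3929) - 4458*1/57 = (-369/3929 + 63*sqrt(6)/3929) - 1486/19 = -5845505/74651 + 63*sqrt(6)/3929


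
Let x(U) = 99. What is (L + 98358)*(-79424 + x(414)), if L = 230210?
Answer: -26063656600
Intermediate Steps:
(L + 98358)*(-79424 + x(414)) = (230210 + 98358)*(-79424 + 99) = 328568*(-79325) = -26063656600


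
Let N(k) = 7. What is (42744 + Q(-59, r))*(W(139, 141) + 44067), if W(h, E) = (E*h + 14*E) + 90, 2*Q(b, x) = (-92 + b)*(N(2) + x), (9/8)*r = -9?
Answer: 2814525735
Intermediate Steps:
r = -8 (r = (8/9)*(-9) = -8)
Q(b, x) = (-92 + b)*(7 + x)/2 (Q(b, x) = ((-92 + b)*(7 + x))/2 = (-92 + b)*(7 + x)/2)
W(h, E) = 90 + 14*E + E*h (W(h, E) = (14*E + E*h) + 90 = 90 + 14*E + E*h)
(42744 + Q(-59, r))*(W(139, 141) + 44067) = (42744 + (-322 - 46*(-8) + (7/2)*(-59) + (½)*(-59)*(-8)))*((90 + 14*141 + 141*139) + 44067) = (42744 + (-322 + 368 - 413/2 + 236))*((90 + 1974 + 19599) + 44067) = (42744 + 151/2)*(21663 + 44067) = (85639/2)*65730 = 2814525735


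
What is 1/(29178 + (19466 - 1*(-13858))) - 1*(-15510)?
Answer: 969406021/62502 ≈ 15510.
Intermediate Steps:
1/(29178 + (19466 - 1*(-13858))) - 1*(-15510) = 1/(29178 + (19466 + 13858)) + 15510 = 1/(29178 + 33324) + 15510 = 1/62502 + 15510 = 969406021/62502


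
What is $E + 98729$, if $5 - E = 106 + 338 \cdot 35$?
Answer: $86798$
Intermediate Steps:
$E = -11931$ ($E = 5 - \left(106 + 338 \cdot 35\right) = 5 - \left(106 + 11830\right) = 5 - 11936 = -11931$)
$E + 98729 = -11931 + 98729 = 86798$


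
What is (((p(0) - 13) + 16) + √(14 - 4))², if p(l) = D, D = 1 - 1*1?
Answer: (3 + √10)² ≈ 37.974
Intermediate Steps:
D = 0 (D = 1 - 1 = 0)
p(l) = 0
(((p(0) - 13) + 16) + √(14 - 4))² = (((0 - 13) + 16) + √(14 - 4))² = ((-13 + 16) + √10)² = (3 + √10)²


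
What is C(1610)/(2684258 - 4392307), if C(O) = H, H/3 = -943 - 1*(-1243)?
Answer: -900/1708049 ≈ -0.00052692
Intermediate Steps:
H = 900 (H = 3*(-943 - 1*(-1243)) = 3*(-943 + 1243) = 3*300 = 900)
C(O) = 900
C(1610)/(2684258 - 4392307) = 900/(2684258 - 4392307) = 900/(-1708049) = 900*(-1/1708049) = -900/1708049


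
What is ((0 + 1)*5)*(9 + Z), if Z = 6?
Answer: 75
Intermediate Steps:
((0 + 1)*5)*(9 + Z) = ((0 + 1)*5)*(9 + 6) = (1*5)*15 = 5*15 = 75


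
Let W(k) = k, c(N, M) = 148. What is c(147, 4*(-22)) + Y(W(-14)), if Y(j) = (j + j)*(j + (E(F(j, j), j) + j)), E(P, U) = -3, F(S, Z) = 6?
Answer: 1016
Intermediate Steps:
Y(j) = 2*j*(-3 + 2*j) (Y(j) = (j + j)*(j + (-3 + j)) = (2*j)*(-3 + 2*j) = 2*j*(-3 + 2*j))
c(147, 4*(-22)) + Y(W(-14)) = 148 + 2*(-14)*(-3 + 2*(-14)) = 148 + 2*(-14)*(-3 - 28) = 148 + 2*(-14)*(-31) = 148 + 868 = 1016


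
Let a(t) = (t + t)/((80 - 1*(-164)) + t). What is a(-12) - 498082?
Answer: -14444381/29 ≈ -4.9808e+5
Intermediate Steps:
a(t) = 2*t/(244 + t) (a(t) = (2*t)/((80 + 164) + t) = (2*t)/(244 + t) = 2*t/(244 + t))
a(-12) - 498082 = 2*(-12)/(244 - 12) - 498082 = 2*(-12)/232 - 498082 = 2*(-12)*(1/232) - 498082 = -3/29 - 498082 = -14444381/29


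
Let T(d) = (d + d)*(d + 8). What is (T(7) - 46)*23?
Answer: 3772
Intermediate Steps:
T(d) = 2*d*(8 + d) (T(d) = (2*d)*(8 + d) = 2*d*(8 + d))
(T(7) - 46)*23 = (2*7*(8 + 7) - 46)*23 = (2*7*15 - 46)*23 = (210 - 46)*23 = 164*23 = 3772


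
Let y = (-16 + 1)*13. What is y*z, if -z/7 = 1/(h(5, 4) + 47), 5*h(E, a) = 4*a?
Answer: 6825/251 ≈ 27.191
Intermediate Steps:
h(E, a) = 4*a/5 (h(E, a) = (4*a)/5 = 4*a/5)
z = -35/251 (z = -7/((4/5)*4 + 47) = -7/(16/5 + 47) = -7/251/5 = -7*5/251 = -35/251 ≈ -0.13944)
y = -195 (y = -15*13 = -195)
y*z = -195*(-35/251) = 6825/251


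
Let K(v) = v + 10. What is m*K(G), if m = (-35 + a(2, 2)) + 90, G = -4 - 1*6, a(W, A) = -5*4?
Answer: 0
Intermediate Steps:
a(W, A) = -20
G = -10 (G = -4 - 6 = -10)
K(v) = 10 + v
m = 35 (m = (-35 - 20) + 90 = -55 + 90 = 35)
m*K(G) = 35*(10 - 10) = 35*0 = 0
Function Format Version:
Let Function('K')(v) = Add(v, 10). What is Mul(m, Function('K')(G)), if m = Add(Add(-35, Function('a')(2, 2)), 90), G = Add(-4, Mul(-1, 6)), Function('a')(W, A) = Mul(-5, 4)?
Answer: 0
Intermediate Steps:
Function('a')(W, A) = -20
G = -10 (G = Add(-4, -6) = -10)
Function('K')(v) = Add(10, v)
m = 35 (m = Add(Add(-35, -20), 90) = Add(-55, 90) = 35)
Mul(m, Function('K')(G)) = Mul(35, Add(10, -10)) = Mul(35, 0) = 0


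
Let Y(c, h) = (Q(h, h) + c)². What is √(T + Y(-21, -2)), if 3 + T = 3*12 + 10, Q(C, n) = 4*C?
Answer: 2*√221 ≈ 29.732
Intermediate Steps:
Y(c, h) = (c + 4*h)² (Y(c, h) = (4*h + c)² = (c + 4*h)²)
T = 43 (T = -3 + (3*12 + 10) = -3 + (36 + 10) = -3 + 46 = 43)
√(T + Y(-21, -2)) = √(43 + (-21 + 4*(-2))²) = √(43 + (-21 - 8)²) = √(43 + (-29)²) = √(43 + 841) = √884 = 2*√221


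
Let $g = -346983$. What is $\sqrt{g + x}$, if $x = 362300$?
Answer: $17 \sqrt{53} \approx 123.76$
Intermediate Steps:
$\sqrt{g + x} = \sqrt{-346983 + 362300} = \sqrt{15317} = 17 \sqrt{53}$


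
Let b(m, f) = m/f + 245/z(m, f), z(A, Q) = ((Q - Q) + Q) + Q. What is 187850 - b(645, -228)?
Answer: 85661135/456 ≈ 1.8785e+5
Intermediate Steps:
z(A, Q) = 2*Q (z(A, Q) = (0 + Q) + Q = Q + Q = 2*Q)
b(m, f) = 245/(2*f) + m/f (b(m, f) = m/f + 245/((2*f)) = m/f + 245*(1/(2*f)) = m/f + 245/(2*f) = 245/(2*f) + m/f)
187850 - b(645, -228) = 187850 - (245/2 + 645)/(-228) = 187850 - (-1)*1535/(228*2) = 187850 - 1*(-1535/456) = 187850 + 1535/456 = 85661135/456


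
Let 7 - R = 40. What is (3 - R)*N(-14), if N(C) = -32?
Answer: -1152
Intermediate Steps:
R = -33 (R = 7 - 1*40 = 7 - 40 = -33)
(3 - R)*N(-14) = (3 - 1*(-33))*(-32) = (3 + 33)*(-32) = 36*(-32) = -1152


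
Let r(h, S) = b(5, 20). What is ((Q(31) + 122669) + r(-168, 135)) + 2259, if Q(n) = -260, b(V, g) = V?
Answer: 124673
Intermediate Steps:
r(h, S) = 5
((Q(31) + 122669) + r(-168, 135)) + 2259 = ((-260 + 122669) + 5) + 2259 = (122409 + 5) + 2259 = 122414 + 2259 = 124673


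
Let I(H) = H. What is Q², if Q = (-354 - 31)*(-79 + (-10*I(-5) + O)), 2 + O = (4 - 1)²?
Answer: 71740900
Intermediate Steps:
O = 7 (O = -2 + (4 - 1)² = -2 + 3² = -2 + 9 = 7)
Q = 8470 (Q = (-354 - 31)*(-79 + (-10*(-5) + 7)) = -385*(-79 + (50 + 7)) = -385*(-79 + 57) = -385*(-22) = 8470)
Q² = 8470² = 71740900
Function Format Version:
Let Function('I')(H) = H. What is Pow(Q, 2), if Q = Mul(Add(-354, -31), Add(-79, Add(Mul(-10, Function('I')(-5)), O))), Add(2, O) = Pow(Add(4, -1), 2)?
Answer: 71740900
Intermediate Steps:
O = 7 (O = Add(-2, Pow(Add(4, -1), 2)) = Add(-2, Pow(3, 2)) = Add(-2, 9) = 7)
Q = 8470 (Q = Mul(Add(-354, -31), Add(-79, Add(Mul(-10, -5), 7))) = Mul(-385, Add(-79, Add(50, 7))) = Mul(-385, Add(-79, 57)) = Mul(-385, -22) = 8470)
Pow(Q, 2) = Pow(8470, 2) = 71740900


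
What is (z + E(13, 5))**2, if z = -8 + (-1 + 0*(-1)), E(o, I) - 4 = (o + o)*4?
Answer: 9801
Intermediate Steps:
E(o, I) = 4 + 8*o (E(o, I) = 4 + (o + o)*4 = 4 + (2*o)*4 = 4 + 8*o)
z = -9 (z = -8 + (-1 + 0) = -8 - 1 = -9)
(z + E(13, 5))**2 = (-9 + (4 + 8*13))**2 = (-9 + (4 + 104))**2 = (-9 + 108)**2 = 99**2 = 9801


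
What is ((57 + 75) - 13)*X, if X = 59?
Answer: 7021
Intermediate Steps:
((57 + 75) - 13)*X = ((57 + 75) - 13)*59 = (132 - 13)*59 = 119*59 = 7021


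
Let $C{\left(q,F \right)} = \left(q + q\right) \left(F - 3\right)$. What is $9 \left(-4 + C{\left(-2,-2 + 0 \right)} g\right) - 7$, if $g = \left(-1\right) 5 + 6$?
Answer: $137$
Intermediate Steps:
$C{\left(q,F \right)} = 2 q \left(-3 + F\right)$
$g = 1$ ($g = -5 + 6 = 1$)
$9 \left(-4 + C{\left(-2,-2 + 0 \right)} g\right) - 7 = 9 \left(-4 + 2 \left(-2\right) \left(-3 + \left(-2 + 0\right)\right) 1\right) - 7 = 9 \left(-4 + 2 \left(-2\right) \left(-3 - 2\right) 1\right) - 7 = 9 \left(-4 + 2 \left(-2\right) \left(-5\right) 1\right) - 7 = 9 \left(-4 + 20 \cdot 1\right) - 7 = 9 \left(-4 + 20\right) - 7 = 9 \cdot 16 - 7 = 144 - 7 = 137$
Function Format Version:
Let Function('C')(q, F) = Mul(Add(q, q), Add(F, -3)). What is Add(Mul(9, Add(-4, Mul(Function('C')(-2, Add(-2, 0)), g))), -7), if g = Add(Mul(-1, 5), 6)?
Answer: 137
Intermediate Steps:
Function('C')(q, F) = Mul(2, q, Add(-3, F)) (Function('C')(q, F) = Mul(Mul(2, q), Add(-3, F)) = Mul(2, q, Add(-3, F)))
g = 1 (g = Add(-5, 6) = 1)
Add(Mul(9, Add(-4, Mul(Function('C')(-2, Add(-2, 0)), g))), -7) = Add(Mul(9, Add(-4, Mul(Mul(2, -2, Add(-3, Add(-2, 0))), 1))), -7) = Add(Mul(9, Add(-4, Mul(Mul(2, -2, Add(-3, -2)), 1))), -7) = Add(Mul(9, Add(-4, Mul(Mul(2, -2, -5), 1))), -7) = Add(Mul(9, Add(-4, Mul(20, 1))), -7) = Add(Mul(9, Add(-4, 20)), -7) = Add(Mul(9, 16), -7) = Add(144, -7) = 137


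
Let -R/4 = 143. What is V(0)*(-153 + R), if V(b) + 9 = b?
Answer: 6525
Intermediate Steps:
R = -572 (R = -4*143 = -572)
V(b) = -9 + b
V(0)*(-153 + R) = (-9 + 0)*(-153 - 572) = -9*(-725) = 6525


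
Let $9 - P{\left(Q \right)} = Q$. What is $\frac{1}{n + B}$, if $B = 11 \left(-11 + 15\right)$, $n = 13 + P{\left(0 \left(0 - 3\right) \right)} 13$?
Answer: $\frac{1}{174} \approx 0.0057471$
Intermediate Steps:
$P{\left(Q \right)} = 9 - Q$
$n = 130$ ($n = 13 + \left(9 - 0 \left(0 - 3\right)\right) 13 = 13 + \left(9 - 0 \left(-3\right)\right) 13 = 13 + \left(9 - 0\right) 13 = 13 + \left(9 + 0\right) 13 = 13 + 9 \cdot 13 = 13 + 117 = 130$)
$B = 44$ ($B = 11 \cdot 4 = 44$)
$\frac{1}{n + B} = \frac{1}{130 + 44} = \frac{1}{174}$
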